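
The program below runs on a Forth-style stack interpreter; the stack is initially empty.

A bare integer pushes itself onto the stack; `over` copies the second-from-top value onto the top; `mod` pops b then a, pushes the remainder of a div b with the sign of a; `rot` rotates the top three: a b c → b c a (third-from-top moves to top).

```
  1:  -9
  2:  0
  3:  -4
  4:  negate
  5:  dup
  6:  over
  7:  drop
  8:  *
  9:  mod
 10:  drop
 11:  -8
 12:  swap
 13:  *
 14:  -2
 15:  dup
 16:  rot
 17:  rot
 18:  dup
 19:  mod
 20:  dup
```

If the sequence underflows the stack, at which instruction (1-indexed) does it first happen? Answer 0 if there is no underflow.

-9     : [-9]
0      : [-9, 0]
-4     : [-9, 0, -4]
negate : [-9, 0, 4]
dup    : [-9, 0, 4, 4]
over   : [-9, 0, 4, 4, 4]
drop   : [-9, 0, 4, 4]
*      : [-9, 0, 16]
mod    : [-9, 0]
drop   : [-9]
-8     : [-9, -8]
swap   : [-8, -9]
*      : [72]
-2     : [72, -2]
dup    : [72, -2, -2]
rot    : [-2, -2, 72]
rot    : [-2, 72, -2]
dup    : [-2, 72, -2, -2]
mod    : [-2, 72, 0]
dup    : [-2, 72, 0, 0]

0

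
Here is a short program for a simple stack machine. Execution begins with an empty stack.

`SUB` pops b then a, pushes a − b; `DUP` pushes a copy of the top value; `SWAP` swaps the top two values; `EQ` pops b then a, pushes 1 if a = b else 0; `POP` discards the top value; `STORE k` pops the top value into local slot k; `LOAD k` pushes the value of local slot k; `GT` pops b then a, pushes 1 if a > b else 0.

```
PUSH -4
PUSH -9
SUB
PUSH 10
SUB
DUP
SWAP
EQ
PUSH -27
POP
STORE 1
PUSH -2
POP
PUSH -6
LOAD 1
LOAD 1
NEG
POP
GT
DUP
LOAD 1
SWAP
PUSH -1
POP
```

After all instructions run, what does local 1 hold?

1

PUSH -4  → [-4]
PUSH -9  → [-4, -9]
SUB      → [5]
PUSH 10  → [5, 10]
SUB      → [-5]
DUP      → [-5, -5]
SWAP     → [-5, -5]
EQ       → [1]
PUSH -27 → [1, -27]
POP      → [1]
STORE 1  → []
PUSH -2  → [-2]
POP      → []
PUSH -6  → [-6]
LOAD 1   → [-6, 1]
LOAD 1   → [-6, 1, 1]
NEG      → [-6, 1, -1]
POP      → [-6, 1]
GT       → [0]
DUP      → [0, 0]
LOAD 1   → [0, 0, 1]
SWAP     → [0, 1, 0]
PUSH -1  → [0, 1, 0, -1]
POP      → [0, 1, 0]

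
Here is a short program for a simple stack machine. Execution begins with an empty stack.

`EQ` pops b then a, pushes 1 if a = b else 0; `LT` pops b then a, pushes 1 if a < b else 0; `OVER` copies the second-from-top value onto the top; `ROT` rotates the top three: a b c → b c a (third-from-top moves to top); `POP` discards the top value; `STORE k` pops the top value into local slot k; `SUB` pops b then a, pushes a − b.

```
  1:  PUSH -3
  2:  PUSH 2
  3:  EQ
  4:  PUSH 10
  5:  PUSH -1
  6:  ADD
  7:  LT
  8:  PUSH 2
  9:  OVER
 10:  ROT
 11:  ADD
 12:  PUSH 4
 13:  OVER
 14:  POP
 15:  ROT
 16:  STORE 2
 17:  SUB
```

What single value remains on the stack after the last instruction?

-2

PUSH -3 : -3
PUSH 2  : -3 2
EQ      : 0
PUSH 10 : 0 10
PUSH -1 : 0 10 -1
ADD     : 0 9
LT      : 1
PUSH 2  : 1 2
OVER    : 1 2 1
ROT     : 2 1 1
ADD     : 2 2
PUSH 4  : 2 2 4
OVER    : 2 2 4 2
POP     : 2 2 4
ROT     : 2 4 2
STORE 2 : 2 4
SUB     : -2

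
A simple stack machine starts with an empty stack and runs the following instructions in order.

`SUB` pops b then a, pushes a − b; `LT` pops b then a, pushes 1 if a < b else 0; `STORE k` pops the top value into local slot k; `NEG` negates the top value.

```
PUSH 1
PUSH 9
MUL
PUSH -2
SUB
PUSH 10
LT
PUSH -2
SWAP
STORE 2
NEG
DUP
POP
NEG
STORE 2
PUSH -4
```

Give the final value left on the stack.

-4

PUSH 1  : 1
PUSH 9  : 1 9
MUL     : 9
PUSH -2 : 9 -2
SUB     : 11
PUSH 10 : 11 10
LT      : 0
PUSH -2 : 0 -2
SWAP    : -2 0
STORE 2 : -2
NEG     : 2
DUP     : 2 2
POP     : 2
NEG     : -2
STORE 2 : (empty)
PUSH -4 : -4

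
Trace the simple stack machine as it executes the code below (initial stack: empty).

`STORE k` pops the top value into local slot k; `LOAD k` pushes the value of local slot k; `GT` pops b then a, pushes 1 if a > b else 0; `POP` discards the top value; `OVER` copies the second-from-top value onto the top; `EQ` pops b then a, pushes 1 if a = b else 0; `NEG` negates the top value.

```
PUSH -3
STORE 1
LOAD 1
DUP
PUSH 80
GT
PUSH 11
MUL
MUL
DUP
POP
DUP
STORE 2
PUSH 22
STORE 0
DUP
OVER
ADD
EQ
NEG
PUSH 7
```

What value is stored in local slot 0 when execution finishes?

22

PUSH -3 -> -3
STORE 1 -> (empty)
LOAD 1  -> -3
DUP     -> -3 -3
PUSH 80 -> -3 -3 80
GT      -> -3 0
PUSH 11 -> -3 0 11
MUL     -> -3 0
MUL     -> 0
DUP     -> 0 0
POP     -> 0
DUP     -> 0 0
STORE 2 -> 0
PUSH 22 -> 0 22
STORE 0 -> 0
DUP     -> 0 0
OVER    -> 0 0 0
ADD     -> 0 0
EQ      -> 1
NEG     -> -1
PUSH 7  -> -1 7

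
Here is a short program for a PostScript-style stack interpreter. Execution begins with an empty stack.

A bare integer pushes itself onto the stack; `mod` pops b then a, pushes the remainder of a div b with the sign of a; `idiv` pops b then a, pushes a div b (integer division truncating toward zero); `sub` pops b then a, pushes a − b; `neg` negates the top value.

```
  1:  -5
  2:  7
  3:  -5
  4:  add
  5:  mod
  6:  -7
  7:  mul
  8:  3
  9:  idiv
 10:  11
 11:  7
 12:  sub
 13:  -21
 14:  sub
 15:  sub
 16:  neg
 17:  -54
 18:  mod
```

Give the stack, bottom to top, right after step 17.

-5   -> -5
7    -> -5 7
-5   -> -5 7 -5
add  -> -5 2
mod  -> -1
-7   -> -1 -7
mul  -> 7
3    -> 7 3
idiv -> 2
11   -> 2 11
7    -> 2 11 7
sub  -> 2 4
-21  -> 2 4 -21
sub  -> 2 25
sub  -> -23
neg  -> 23
-54  -> 23 -54

[23, -54]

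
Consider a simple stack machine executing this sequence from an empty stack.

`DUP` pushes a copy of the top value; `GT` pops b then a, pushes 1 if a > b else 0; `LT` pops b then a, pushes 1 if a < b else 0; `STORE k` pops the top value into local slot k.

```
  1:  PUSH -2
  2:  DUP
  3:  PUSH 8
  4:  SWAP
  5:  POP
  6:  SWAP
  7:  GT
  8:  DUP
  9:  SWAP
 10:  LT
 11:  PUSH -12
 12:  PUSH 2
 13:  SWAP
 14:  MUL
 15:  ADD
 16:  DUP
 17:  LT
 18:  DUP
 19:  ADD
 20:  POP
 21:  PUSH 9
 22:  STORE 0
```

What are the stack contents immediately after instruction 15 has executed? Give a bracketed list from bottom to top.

[-24]

PUSH -2  → [-2]
DUP      → [-2, -2]
PUSH 8   → [-2, -2, 8]
SWAP     → [-2, 8, -2]
POP      → [-2, 8]
SWAP     → [8, -2]
GT       → [1]
DUP      → [1, 1]
SWAP     → [1, 1]
LT       → [0]
PUSH -12 → [0, -12]
PUSH 2   → [0, -12, 2]
SWAP     → [0, 2, -12]
MUL      → [0, -24]
ADD      → [-24]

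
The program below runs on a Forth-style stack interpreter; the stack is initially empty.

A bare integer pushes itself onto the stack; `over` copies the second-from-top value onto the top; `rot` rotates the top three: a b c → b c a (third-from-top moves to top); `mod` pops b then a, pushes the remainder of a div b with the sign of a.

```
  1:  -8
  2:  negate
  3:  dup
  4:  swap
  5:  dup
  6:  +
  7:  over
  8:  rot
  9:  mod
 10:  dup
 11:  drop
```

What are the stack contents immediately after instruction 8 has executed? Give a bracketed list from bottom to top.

[16, 8, 8]

-8     -> -8
negate -> 8
dup    -> 8 8
swap   -> 8 8
dup    -> 8 8 8
+      -> 8 16
over   -> 8 16 8
rot    -> 16 8 8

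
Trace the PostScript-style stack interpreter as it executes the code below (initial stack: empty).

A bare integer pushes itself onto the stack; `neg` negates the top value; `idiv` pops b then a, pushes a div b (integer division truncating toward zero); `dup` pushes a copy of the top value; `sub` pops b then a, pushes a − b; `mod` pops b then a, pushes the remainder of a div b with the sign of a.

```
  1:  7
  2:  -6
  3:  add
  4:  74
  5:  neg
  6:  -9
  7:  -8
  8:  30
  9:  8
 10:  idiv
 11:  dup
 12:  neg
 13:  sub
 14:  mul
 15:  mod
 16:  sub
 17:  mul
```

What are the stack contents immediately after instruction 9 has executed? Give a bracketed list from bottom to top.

[1, -74, -9, -8, 30, 8]

7    [7]
-6   [7, -6]
add  [1]
74   [1, 74]
neg  [1, -74]
-9   [1, -74, -9]
-8   [1, -74, -9, -8]
30   [1, -74, -9, -8, 30]
8    [1, -74, -9, -8, 30, 8]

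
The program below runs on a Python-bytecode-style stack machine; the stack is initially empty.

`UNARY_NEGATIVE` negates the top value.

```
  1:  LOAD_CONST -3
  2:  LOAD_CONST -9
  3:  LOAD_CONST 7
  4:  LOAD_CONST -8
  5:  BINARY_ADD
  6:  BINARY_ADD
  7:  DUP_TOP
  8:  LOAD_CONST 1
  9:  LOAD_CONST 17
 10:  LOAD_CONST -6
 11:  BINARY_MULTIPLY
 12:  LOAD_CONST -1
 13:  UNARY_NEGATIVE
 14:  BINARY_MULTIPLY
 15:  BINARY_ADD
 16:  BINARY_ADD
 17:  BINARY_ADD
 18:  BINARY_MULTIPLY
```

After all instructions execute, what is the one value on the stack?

363

LOAD_CONST -3   → -3
LOAD_CONST -9   → -3 -9
LOAD_CONST 7    → -3 -9 7
LOAD_CONST -8   → -3 -9 7 -8
BINARY_ADD      → -3 -9 -1
BINARY_ADD      → -3 -10
DUP_TOP         → -3 -10 -10
LOAD_CONST 1    → -3 -10 -10 1
LOAD_CONST 17   → -3 -10 -10 1 17
LOAD_CONST -6   → -3 -10 -10 1 17 -6
BINARY_MULTIPLY → -3 -10 -10 1 -102
LOAD_CONST -1   → -3 -10 -10 1 -102 -1
UNARY_NEGATIVE  → -3 -10 -10 1 -102 1
BINARY_MULTIPLY → -3 -10 -10 1 -102
BINARY_ADD      → -3 -10 -10 -101
BINARY_ADD      → -3 -10 -111
BINARY_ADD      → -3 -121
BINARY_MULTIPLY → 363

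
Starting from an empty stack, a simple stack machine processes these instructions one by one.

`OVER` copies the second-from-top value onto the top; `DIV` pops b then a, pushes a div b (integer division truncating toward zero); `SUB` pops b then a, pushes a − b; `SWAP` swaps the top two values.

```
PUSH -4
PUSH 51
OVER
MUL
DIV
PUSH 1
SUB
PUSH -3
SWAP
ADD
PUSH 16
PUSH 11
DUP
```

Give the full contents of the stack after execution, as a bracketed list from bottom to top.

PUSH -4 -> -4
PUSH 51 -> -4 51
OVER    -> -4 51 -4
MUL     -> -4 -204
DIV     -> 0
PUSH 1  -> 0 1
SUB     -> -1
PUSH -3 -> -1 -3
SWAP    -> -3 -1
ADD     -> -4
PUSH 16 -> -4 16
PUSH 11 -> -4 16 11
DUP     -> -4 16 11 11

[-4, 16, 11, 11]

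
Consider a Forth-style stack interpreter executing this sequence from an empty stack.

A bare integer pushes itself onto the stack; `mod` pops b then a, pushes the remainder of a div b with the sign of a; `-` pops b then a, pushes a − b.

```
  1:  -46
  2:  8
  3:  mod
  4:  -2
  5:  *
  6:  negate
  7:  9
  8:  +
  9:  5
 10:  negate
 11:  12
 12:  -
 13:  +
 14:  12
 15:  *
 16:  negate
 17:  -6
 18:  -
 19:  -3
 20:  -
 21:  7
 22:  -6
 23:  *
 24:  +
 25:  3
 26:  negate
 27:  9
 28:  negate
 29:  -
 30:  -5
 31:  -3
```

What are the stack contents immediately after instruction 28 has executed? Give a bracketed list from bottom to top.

-46     -46
8       -46 8
mod     -6
-2      -6 -2
*       12
negate  -12
9       -12 9
+       -3
5       -3 5
negate  -3 -5
12      -3 -5 12
-       -3 -17
+       -20
12      -20 12
*       -240
negate  240
-6      240 -6
-       246
-3      246 -3
-       249
7       249 7
-6      249 7 -6
*       249 -42
+       207
3       207 3
negate  207 -3
9       207 -3 9
negate  207 -3 -9

[207, -3, -9]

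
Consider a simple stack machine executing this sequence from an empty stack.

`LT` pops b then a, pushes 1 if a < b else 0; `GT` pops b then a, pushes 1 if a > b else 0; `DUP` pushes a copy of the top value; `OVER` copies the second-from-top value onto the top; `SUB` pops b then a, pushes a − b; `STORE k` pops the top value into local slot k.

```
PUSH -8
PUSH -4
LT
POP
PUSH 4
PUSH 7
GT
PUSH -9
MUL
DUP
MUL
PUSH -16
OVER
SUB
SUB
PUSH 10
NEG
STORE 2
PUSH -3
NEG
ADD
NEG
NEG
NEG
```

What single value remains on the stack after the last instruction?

-19

PUSH -8  : -8
PUSH -4  : -8 -4
LT       : 1
POP      : (empty)
PUSH 4   : 4
PUSH 7   : 4 7
GT       : 0
PUSH -9  : 0 -9
MUL      : 0
DUP      : 0 0
MUL      : 0
PUSH -16 : 0 -16
OVER     : 0 -16 0
SUB      : 0 -16
SUB      : 16
PUSH 10  : 16 10
NEG      : 16 -10
STORE 2  : 16
PUSH -3  : 16 -3
NEG      : 16 3
ADD      : 19
NEG      : -19
NEG      : 19
NEG      : -19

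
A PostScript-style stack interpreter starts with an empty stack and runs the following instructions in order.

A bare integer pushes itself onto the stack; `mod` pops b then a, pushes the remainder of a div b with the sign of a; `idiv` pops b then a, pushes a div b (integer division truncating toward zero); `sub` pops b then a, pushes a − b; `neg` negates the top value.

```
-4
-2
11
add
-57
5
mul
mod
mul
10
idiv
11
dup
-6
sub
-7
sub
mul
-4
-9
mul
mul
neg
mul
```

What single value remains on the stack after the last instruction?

-4   -> -4
-2   -> -4 -2
11   -> -4 -2 11
add  -> -4 9
-57  -> -4 9 -57
5    -> -4 9 -57 5
mul  -> -4 9 -285
mod  -> -4 9
mul  -> -36
10   -> -36 10
idiv -> -3
11   -> -3 11
dup  -> -3 11 11
-6   -> -3 11 11 -6
sub  -> -3 11 17
-7   -> -3 11 17 -7
sub  -> -3 11 24
mul  -> -3 264
-4   -> -3 264 -4
-9   -> -3 264 -4 -9
mul  -> -3 264 36
mul  -> -3 9504
neg  -> -3 -9504
mul  -> 28512

28512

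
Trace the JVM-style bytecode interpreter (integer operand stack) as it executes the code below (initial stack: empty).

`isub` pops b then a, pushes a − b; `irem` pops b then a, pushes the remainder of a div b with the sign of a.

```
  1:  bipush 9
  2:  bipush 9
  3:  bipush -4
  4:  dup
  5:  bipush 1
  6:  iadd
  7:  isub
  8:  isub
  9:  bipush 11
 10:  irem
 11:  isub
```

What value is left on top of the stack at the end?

-1

bipush 9  → 9
bipush 9  → 9 9
bipush -4 → 9 9 -4
dup       → 9 9 -4 -4
bipush 1  → 9 9 -4 -4 1
iadd      → 9 9 -4 -3
isub      → 9 9 -1
isub      → 9 10
bipush 11 → 9 10 11
irem      → 9 10
isub      → -1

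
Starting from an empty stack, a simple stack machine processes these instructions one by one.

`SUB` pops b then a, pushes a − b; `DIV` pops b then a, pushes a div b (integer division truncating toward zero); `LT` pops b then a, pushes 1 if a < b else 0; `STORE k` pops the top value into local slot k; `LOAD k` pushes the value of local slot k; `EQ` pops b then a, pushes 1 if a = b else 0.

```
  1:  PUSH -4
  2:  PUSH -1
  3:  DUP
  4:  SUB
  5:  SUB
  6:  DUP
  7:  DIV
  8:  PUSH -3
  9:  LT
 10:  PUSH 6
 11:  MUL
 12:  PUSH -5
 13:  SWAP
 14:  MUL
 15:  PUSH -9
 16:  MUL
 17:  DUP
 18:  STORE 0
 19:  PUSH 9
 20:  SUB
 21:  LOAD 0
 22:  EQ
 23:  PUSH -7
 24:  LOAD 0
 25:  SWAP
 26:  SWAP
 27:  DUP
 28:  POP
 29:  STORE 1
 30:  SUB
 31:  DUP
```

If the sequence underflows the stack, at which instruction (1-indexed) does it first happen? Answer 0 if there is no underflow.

0

PUSH -4 : [-4]
PUSH -1 : [-4, -1]
DUP     : [-4, -1, -1]
SUB     : [-4, 0]
SUB     : [-4]
DUP     : [-4, -4]
DIV     : [1]
PUSH -3 : [1, -3]
LT      : [0]
PUSH 6  : [0, 6]
MUL     : [0]
PUSH -5 : [0, -5]
SWAP    : [-5, 0]
MUL     : [0]
PUSH -9 : [0, -9]
MUL     : [0]
DUP     : [0, 0]
STORE 0 : [0]
PUSH 9  : [0, 9]
SUB     : [-9]
LOAD 0  : [-9, 0]
EQ      : [0]
PUSH -7 : [0, -7]
LOAD 0  : [0, -7, 0]
SWAP    : [0, 0, -7]
SWAP    : [0, -7, 0]
DUP     : [0, -7, 0, 0]
POP     : [0, -7, 0]
STORE 1 : [0, -7]
SUB     : [7]
DUP     : [7, 7]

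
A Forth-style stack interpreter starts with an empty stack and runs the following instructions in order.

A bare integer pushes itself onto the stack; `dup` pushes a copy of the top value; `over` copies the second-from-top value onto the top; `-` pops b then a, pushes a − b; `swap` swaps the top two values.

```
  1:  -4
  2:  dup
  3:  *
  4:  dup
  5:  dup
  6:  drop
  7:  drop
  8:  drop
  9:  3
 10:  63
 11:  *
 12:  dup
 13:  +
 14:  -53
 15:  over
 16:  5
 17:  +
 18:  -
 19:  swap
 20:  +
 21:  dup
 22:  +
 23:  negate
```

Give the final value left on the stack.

116

-4     -> -4
dup    -> -4 -4
*      -> 16
dup    -> 16 16
dup    -> 16 16 16
drop   -> 16 16
drop   -> 16
drop   -> (empty)
3      -> 3
63     -> 3 63
*      -> 189
dup    -> 189 189
+      -> 378
-53    -> 378 -53
over   -> 378 -53 378
5      -> 378 -53 378 5
+      -> 378 -53 383
-      -> 378 -436
swap   -> -436 378
+      -> -58
dup    -> -58 -58
+      -> -116
negate -> 116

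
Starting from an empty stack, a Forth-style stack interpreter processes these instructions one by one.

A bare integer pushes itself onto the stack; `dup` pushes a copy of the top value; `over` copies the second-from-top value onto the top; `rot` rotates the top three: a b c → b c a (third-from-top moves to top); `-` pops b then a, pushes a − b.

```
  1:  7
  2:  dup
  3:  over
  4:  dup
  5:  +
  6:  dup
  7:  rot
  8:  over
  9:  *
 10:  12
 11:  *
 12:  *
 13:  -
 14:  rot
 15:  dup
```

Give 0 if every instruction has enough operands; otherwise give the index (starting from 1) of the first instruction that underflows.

14

7    -> [7]
dup  -> [7, 7]
over -> [7, 7, 7]
dup  -> [7, 7, 7, 7]
+    -> [7, 7, 14]
dup  -> [7, 7, 14, 14]
rot  -> [7, 14, 14, 7]
over -> [7, 14, 14, 7, 14]
*    -> [7, 14, 14, 98]
12   -> [7, 14, 14, 98, 12]
*    -> [7, 14, 14, 1176]
*    -> [7, 14, 16464]
-    -> [7, -16450]
rot  — needs 3 operands, stack has 2 → underflow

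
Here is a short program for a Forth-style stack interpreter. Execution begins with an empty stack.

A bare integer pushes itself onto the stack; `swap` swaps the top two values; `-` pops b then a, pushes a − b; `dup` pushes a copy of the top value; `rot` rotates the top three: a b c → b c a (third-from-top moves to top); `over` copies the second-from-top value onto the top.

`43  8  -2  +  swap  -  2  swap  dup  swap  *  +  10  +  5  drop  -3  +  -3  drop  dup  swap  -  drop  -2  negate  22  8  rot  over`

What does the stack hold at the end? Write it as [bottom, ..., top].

[22, 8, 2, 8]

43      43
8       43 8
-2      43 8 -2
+       43 6
swap    6 43
-       -37
2       -37 2
swap    2 -37
dup     2 -37 -37
swap    2 -37 -37
*       2 1369
+       1371
10      1371 10
+       1381
5       1381 5
drop    1381
-3      1381 -3
+       1378
-3      1378 -3
drop    1378
dup     1378 1378
swap    1378 1378
-       0
drop    (empty)
-2      -2
negate  2
22      2 22
8       2 22 8
rot     22 8 2
over    22 8 2 8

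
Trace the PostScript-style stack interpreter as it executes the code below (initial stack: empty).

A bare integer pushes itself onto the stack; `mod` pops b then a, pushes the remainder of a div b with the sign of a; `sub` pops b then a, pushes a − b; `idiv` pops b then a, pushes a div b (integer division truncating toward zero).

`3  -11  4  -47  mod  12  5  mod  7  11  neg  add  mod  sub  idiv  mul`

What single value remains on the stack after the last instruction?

3     3
-11   3 -11
4     3 -11 4
-47   3 -11 4 -47
mod   3 -11 4
12    3 -11 4 12
5     3 -11 4 12 5
mod   3 -11 4 2
7     3 -11 4 2 7
11    3 -11 4 2 7 11
neg   3 -11 4 2 7 -11
add   3 -11 4 2 -4
mod   3 -11 4 2
sub   3 -11 2
idiv  3 -5
mul   -15

-15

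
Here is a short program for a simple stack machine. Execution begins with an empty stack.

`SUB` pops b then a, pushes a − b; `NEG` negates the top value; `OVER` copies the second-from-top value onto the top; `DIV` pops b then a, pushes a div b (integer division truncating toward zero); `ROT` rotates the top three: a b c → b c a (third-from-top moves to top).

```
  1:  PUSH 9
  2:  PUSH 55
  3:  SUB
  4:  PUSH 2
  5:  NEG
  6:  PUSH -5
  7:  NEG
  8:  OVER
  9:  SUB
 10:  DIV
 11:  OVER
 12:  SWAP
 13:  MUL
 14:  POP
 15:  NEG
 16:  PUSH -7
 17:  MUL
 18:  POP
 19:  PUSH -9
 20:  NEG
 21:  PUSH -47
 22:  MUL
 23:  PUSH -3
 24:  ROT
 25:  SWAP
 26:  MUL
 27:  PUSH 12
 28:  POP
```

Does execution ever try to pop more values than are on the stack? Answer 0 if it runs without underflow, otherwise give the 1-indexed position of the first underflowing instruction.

PUSH 9   -> [9]
PUSH 55  -> [9, 55]
SUB      -> [-46]
PUSH 2   -> [-46, 2]
NEG      -> [-46, -2]
PUSH -5  -> [-46, -2, -5]
NEG      -> [-46, -2, 5]
OVER     -> [-46, -2, 5, -2]
SUB      -> [-46, -2, 7]
DIV      -> [-46, 0]
OVER     -> [-46, 0, -46]
SWAP     -> [-46, -46, 0]
MUL      -> [-46, 0]
POP      -> [-46]
NEG      -> [46]
PUSH -7  -> [46, -7]
MUL      -> [-322]
POP      -> []
PUSH -9  -> [-9]
NEG      -> [9]
PUSH -47 -> [9, -47]
MUL      -> [-423]
PUSH -3  -> [-423, -3]
ROT  — needs 3 operands, stack has 2 → underflow

24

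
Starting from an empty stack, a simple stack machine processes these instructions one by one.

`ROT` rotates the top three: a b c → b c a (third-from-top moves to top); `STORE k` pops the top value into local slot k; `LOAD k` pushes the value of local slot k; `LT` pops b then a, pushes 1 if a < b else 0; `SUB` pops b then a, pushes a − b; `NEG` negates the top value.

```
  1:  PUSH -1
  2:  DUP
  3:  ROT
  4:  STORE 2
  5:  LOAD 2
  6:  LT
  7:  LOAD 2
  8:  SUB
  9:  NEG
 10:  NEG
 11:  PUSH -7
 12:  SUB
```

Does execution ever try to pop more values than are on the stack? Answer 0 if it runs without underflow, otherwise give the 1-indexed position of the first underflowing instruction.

3

PUSH -1  -1
DUP      -1 -1
ROT  — needs 3 operands, stack has 2 → underflow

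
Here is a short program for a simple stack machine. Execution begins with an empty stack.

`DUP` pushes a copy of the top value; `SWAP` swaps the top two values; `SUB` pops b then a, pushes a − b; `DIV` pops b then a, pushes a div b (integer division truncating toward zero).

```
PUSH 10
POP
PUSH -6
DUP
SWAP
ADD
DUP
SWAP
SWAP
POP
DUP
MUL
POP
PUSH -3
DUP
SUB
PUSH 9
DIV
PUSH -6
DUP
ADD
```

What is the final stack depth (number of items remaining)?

PUSH 10 → 10
POP     → (empty)
PUSH -6 → -6
DUP     → -6 -6
SWAP    → -6 -6
ADD     → -12
DUP     → -12 -12
SWAP    → -12 -12
SWAP    → -12 -12
POP     → -12
DUP     → -12 -12
MUL     → 144
POP     → (empty)
PUSH -3 → -3
DUP     → -3 -3
SUB     → 0
PUSH 9  → 0 9
DIV     → 0
PUSH -6 → 0 -6
DUP     → 0 -6 -6
ADD     → 0 -12

2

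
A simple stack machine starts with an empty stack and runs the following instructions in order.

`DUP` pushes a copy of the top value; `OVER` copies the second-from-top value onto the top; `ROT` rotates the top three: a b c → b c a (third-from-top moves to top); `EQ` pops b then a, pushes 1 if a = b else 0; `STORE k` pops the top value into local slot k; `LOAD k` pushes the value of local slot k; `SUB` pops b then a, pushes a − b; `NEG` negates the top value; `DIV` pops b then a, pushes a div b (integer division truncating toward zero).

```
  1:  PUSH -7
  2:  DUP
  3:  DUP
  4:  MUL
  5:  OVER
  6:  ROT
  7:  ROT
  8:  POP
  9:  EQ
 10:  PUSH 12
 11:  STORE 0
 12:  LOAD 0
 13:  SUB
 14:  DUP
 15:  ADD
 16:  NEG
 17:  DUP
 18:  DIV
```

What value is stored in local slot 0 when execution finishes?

PUSH -7 → [-7]
DUP     → [-7, -7]
DUP     → [-7, -7, -7]
MUL     → [-7, 49]
OVER    → [-7, 49, -7]
ROT     → [49, -7, -7]
ROT     → [-7, -7, 49]
POP     → [-7, -7]
EQ      → [1]
PUSH 12 → [1, 12]
STORE 0 → [1]
LOAD 0  → [1, 12]
SUB     → [-11]
DUP     → [-11, -11]
ADD     → [-22]
NEG     → [22]
DUP     → [22, 22]
DIV     → [1]

12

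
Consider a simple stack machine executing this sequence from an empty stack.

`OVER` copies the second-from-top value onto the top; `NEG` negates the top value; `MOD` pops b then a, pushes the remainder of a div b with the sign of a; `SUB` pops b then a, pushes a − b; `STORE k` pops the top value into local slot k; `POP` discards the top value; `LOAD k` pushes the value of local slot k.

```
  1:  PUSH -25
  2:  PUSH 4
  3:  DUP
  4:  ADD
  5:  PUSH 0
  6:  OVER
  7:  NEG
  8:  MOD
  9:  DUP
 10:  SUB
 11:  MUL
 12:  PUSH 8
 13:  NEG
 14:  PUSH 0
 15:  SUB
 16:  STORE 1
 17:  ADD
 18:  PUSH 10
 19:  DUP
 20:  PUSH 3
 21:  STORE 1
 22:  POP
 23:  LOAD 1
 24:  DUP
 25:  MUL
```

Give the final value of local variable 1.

3

PUSH -25  [-25]
PUSH 4    [-25, 4]
DUP       [-25, 4, 4]
ADD       [-25, 8]
PUSH 0    [-25, 8, 0]
OVER      [-25, 8, 0, 8]
NEG       [-25, 8, 0, -8]
MOD       [-25, 8, 0]
DUP       [-25, 8, 0, 0]
SUB       [-25, 8, 0]
MUL       [-25, 0]
PUSH 8    [-25, 0, 8]
NEG       [-25, 0, -8]
PUSH 0    [-25, 0, -8, 0]
SUB       [-25, 0, -8]
STORE 1   [-25, 0]
ADD       [-25]
PUSH 10   [-25, 10]
DUP       [-25, 10, 10]
PUSH 3    [-25, 10, 10, 3]
STORE 1   [-25, 10, 10]
POP       [-25, 10]
LOAD 1    [-25, 10, 3]
DUP       [-25, 10, 3, 3]
MUL       [-25, 10, 9]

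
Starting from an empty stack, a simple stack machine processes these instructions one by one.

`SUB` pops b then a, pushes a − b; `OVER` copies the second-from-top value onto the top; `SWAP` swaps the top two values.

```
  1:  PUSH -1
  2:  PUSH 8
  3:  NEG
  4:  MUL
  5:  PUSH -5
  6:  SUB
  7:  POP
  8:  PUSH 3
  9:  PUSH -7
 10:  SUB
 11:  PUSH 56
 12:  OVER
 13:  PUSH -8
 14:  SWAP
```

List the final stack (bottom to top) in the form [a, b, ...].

PUSH -1  -1
PUSH 8   -1 8
NEG      -1 -8
MUL      8
PUSH -5  8 -5
SUB      13
POP      (empty)
PUSH 3   3
PUSH -7  3 -7
SUB      10
PUSH 56  10 56
OVER     10 56 10
PUSH -8  10 56 10 -8
SWAP     10 56 -8 10

[10, 56, -8, 10]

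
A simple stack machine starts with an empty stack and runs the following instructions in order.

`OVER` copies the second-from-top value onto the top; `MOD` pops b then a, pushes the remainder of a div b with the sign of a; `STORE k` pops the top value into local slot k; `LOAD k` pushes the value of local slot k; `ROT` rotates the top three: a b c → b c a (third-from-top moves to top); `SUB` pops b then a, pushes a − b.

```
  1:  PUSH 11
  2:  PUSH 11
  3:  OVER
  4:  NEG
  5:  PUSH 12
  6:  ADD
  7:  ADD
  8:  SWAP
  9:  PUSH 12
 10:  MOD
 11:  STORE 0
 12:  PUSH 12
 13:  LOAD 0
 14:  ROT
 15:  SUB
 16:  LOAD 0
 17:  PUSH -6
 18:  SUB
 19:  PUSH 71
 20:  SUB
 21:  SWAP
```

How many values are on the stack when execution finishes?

PUSH 11 : 11
PUSH 11 : 11 11
OVER    : 11 11 11
NEG     : 11 11 -11
PUSH 12 : 11 11 -11 12
ADD     : 11 11 1
ADD     : 11 12
SWAP    : 12 11
PUSH 12 : 12 11 12
MOD     : 12 11
STORE 0 : 12
PUSH 12 : 12 12
LOAD 0  : 12 12 11
ROT     : 12 11 12
SUB     : 12 -1
LOAD 0  : 12 -1 11
PUSH -6 : 12 -1 11 -6
SUB     : 12 -1 17
PUSH 71 : 12 -1 17 71
SUB     : 12 -1 -54
SWAP    : 12 -54 -1

3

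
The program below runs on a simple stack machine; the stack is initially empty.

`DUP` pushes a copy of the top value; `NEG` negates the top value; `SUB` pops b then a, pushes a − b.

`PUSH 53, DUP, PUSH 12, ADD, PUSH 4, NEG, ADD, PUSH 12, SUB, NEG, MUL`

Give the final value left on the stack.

PUSH 53  [53]
DUP      [53, 53]
PUSH 12  [53, 53, 12]
ADD      [53, 65]
PUSH 4   [53, 65, 4]
NEG      [53, 65, -4]
ADD      [53, 61]
PUSH 12  [53, 61, 12]
SUB      [53, 49]
NEG      [53, -49]
MUL      [-2597]

-2597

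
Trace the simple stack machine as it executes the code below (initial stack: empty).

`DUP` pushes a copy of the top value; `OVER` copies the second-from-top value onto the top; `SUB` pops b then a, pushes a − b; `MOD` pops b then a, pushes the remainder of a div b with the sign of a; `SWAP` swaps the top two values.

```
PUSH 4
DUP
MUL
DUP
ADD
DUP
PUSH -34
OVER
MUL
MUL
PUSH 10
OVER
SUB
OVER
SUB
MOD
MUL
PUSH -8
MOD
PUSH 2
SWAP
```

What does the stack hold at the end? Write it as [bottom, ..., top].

[2, 0]

PUSH 4    4
DUP       4 4
MUL       16
DUP       16 16
ADD       32
DUP       32 32
PUSH -34  32 32 -34
OVER      32 32 -34 32
MUL       32 32 -1088
MUL       32 -34816
PUSH 10   32 -34816 10
OVER      32 -34816 10 -34816
SUB       32 -34816 34826
OVER      32 -34816 34826 -34816
SUB       32 -34816 69642
MOD       32 -34816
MUL       -1114112
PUSH -8   -1114112 -8
MOD       0
PUSH 2    0 2
SWAP      2 0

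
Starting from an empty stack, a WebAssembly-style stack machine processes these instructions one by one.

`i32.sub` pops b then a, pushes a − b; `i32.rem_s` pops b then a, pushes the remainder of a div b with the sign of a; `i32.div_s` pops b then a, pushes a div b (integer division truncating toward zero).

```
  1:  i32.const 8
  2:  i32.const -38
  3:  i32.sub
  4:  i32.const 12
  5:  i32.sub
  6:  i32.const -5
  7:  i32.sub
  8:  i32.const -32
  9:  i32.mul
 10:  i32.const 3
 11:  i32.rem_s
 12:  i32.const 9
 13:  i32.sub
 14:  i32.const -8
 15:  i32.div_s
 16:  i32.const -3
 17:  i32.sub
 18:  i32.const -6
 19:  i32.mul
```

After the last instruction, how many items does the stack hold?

i32.const 8   : [8]
i32.const -38 : [8, -38]
i32.sub       : [46]
i32.const 12  : [46, 12]
i32.sub       : [34]
i32.const -5  : [34, -5]
i32.sub       : [39]
i32.const -32 : [39, -32]
i32.mul       : [-1248]
i32.const 3   : [-1248, 3]
i32.rem_s     : [0]
i32.const 9   : [0, 9]
i32.sub       : [-9]
i32.const -8  : [-9, -8]
i32.div_s     : [1]
i32.const -3  : [1, -3]
i32.sub       : [4]
i32.const -6  : [4, -6]
i32.mul       : [-24]

1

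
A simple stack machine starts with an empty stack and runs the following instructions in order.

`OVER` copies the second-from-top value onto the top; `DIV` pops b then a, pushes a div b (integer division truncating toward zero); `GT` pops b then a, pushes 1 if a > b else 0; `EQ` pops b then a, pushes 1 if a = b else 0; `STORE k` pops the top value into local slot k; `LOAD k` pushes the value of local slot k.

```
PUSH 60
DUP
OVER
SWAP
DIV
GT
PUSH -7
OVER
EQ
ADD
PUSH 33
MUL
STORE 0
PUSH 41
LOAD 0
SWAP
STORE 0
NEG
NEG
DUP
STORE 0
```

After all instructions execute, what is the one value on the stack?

PUSH 60 → [60]
DUP     → [60, 60]
OVER    → [60, 60, 60]
SWAP    → [60, 60, 60]
DIV     → [60, 1]
GT      → [1]
PUSH -7 → [1, -7]
OVER    → [1, -7, 1]
EQ      → [1, 0]
ADD     → [1]
PUSH 33 → [1, 33]
MUL     → [33]
STORE 0 → []
PUSH 41 → [41]
LOAD 0  → [41, 33]
SWAP    → [33, 41]
STORE 0 → [33]
NEG     → [-33]
NEG     → [33]
DUP     → [33, 33]
STORE 0 → [33]

33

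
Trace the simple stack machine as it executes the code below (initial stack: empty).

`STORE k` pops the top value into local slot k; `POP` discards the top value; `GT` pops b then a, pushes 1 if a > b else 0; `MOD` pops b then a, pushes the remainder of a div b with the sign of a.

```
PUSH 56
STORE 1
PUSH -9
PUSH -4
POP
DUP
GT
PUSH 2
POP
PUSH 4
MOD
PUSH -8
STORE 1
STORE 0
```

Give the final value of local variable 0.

PUSH 56 → 56
STORE 1 → (empty)
PUSH -9 → -9
PUSH -4 → -9 -4
POP     → -9
DUP     → -9 -9
GT      → 0
PUSH 2  → 0 2
POP     → 0
PUSH 4  → 0 4
MOD     → 0
PUSH -8 → 0 -8
STORE 1 → 0
STORE 0 → (empty)

0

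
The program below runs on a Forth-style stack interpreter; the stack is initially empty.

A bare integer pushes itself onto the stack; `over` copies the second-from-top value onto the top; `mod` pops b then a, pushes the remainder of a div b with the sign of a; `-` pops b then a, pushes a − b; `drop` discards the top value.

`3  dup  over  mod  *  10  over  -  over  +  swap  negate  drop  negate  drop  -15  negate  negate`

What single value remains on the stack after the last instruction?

-15

3       3
dup     3 3
over    3 3 3
mod     3 0
*       0
10      0 10
over    0 10 0
-       0 10
over    0 10 0
+       0 10
swap    10 0
negate  10 0
drop    10
negate  -10
drop    (empty)
-15     -15
negate  15
negate  -15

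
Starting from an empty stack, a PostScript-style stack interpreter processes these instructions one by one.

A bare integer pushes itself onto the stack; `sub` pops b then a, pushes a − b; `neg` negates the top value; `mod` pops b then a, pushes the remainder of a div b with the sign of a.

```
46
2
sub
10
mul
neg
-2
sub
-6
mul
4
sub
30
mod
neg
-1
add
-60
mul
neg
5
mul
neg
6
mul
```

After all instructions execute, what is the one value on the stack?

27000

46  : [46]
2   : [46, 2]
sub : [44]
10  : [44, 10]
mul : [440]
neg : [-440]
-2  : [-440, -2]
sub : [-438]
-6  : [-438, -6]
mul : [2628]
4   : [2628, 4]
sub : [2624]
30  : [2624, 30]
mod : [14]
neg : [-14]
-1  : [-14, -1]
add : [-15]
-60 : [-15, -60]
mul : [900]
neg : [-900]
5   : [-900, 5]
mul : [-4500]
neg : [4500]
6   : [4500, 6]
mul : [27000]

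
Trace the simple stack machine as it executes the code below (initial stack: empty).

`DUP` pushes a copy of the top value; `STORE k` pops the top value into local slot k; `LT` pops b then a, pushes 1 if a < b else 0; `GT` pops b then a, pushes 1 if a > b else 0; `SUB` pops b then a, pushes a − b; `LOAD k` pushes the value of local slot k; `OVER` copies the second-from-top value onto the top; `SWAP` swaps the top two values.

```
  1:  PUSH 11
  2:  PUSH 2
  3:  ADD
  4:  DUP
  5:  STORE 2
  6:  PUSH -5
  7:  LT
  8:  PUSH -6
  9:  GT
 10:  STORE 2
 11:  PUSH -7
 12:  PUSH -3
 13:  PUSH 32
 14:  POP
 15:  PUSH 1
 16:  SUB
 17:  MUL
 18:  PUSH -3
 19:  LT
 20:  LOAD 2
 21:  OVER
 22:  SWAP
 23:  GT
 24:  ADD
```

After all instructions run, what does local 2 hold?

1

PUSH 11  11
PUSH 2   11 2
ADD      13
DUP      13 13
STORE 2  13
PUSH -5  13 -5
LT       0
PUSH -6  0 -6
GT       1
STORE 2  (empty)
PUSH -7  -7
PUSH -3  -7 -3
PUSH 32  -7 -3 32
POP      -7 -3
PUSH 1   -7 -3 1
SUB      -7 -4
MUL      28
PUSH -3  28 -3
LT       0
LOAD 2   0 1
OVER     0 1 0
SWAP     0 0 1
GT       0 0
ADD      0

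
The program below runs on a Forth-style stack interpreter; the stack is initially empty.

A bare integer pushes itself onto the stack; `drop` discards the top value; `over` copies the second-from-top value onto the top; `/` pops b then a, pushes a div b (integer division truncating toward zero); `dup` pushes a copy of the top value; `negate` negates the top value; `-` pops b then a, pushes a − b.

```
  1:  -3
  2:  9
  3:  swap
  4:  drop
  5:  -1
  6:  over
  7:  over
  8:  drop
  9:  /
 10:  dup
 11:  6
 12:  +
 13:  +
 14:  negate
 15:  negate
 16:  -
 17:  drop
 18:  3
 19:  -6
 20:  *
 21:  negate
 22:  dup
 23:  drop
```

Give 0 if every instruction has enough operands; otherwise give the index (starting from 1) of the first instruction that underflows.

0

-3     : -3
9      : -3 9
swap   : 9 -3
drop   : 9
-1     : 9 -1
over   : 9 -1 9
over   : 9 -1 9 -1
drop   : 9 -1 9
/      : 9 0
dup    : 9 0 0
6      : 9 0 0 6
+      : 9 0 6
+      : 9 6
negate : 9 -6
negate : 9 6
-      : 3
drop   : (empty)
3      : 3
-6     : 3 -6
*      : -18
negate : 18
dup    : 18 18
drop   : 18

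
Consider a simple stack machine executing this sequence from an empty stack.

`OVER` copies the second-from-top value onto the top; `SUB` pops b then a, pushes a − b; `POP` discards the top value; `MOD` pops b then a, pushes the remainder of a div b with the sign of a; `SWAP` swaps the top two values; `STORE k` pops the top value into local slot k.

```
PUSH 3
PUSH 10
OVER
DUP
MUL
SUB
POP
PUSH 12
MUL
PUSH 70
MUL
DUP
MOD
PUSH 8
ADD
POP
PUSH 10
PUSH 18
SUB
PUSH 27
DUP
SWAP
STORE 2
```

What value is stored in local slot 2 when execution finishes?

27

PUSH 3  -> 3
PUSH 10 -> 3 10
OVER    -> 3 10 3
DUP     -> 3 10 3 3
MUL     -> 3 10 9
SUB     -> 3 1
POP     -> 3
PUSH 12 -> 3 12
MUL     -> 36
PUSH 70 -> 36 70
MUL     -> 2520
DUP     -> 2520 2520
MOD     -> 0
PUSH 8  -> 0 8
ADD     -> 8
POP     -> (empty)
PUSH 10 -> 10
PUSH 18 -> 10 18
SUB     -> -8
PUSH 27 -> -8 27
DUP     -> -8 27 27
SWAP    -> -8 27 27
STORE 2 -> -8 27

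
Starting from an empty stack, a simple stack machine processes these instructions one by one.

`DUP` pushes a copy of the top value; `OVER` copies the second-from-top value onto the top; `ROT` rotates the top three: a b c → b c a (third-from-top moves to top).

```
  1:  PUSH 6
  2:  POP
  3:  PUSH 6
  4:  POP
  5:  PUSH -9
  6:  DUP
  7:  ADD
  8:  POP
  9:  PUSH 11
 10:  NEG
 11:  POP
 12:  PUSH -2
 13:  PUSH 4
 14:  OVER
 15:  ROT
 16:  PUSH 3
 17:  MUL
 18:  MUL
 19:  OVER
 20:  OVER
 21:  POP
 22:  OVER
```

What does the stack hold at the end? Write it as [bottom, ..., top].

PUSH 6   [6]
POP      []
PUSH 6   [6]
POP      []
PUSH -9  [-9]
DUP      [-9, -9]
ADD      [-18]
POP      []
PUSH 11  [11]
NEG      [-11]
POP      []
PUSH -2  [-2]
PUSH 4   [-2, 4]
OVER     [-2, 4, -2]
ROT      [4, -2, -2]
PUSH 3   [4, -2, -2, 3]
MUL      [4, -2, -6]
MUL      [4, 12]
OVER     [4, 12, 4]
OVER     [4, 12, 4, 12]
POP      [4, 12, 4]
OVER     [4, 12, 4, 12]

[4, 12, 4, 12]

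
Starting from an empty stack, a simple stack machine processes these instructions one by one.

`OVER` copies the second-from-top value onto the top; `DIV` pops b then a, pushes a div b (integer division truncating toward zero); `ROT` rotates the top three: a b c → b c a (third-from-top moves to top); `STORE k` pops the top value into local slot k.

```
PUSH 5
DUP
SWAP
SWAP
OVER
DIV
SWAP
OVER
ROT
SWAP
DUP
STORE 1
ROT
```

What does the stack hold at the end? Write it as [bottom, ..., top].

[1, 1, 5]

PUSH 5  -> 5
DUP     -> 5 5
SWAP    -> 5 5
SWAP    -> 5 5
OVER    -> 5 5 5
DIV     -> 5 1
SWAP    -> 1 5
OVER    -> 1 5 1
ROT     -> 5 1 1
SWAP    -> 5 1 1
DUP     -> 5 1 1 1
STORE 1 -> 5 1 1
ROT     -> 1 1 5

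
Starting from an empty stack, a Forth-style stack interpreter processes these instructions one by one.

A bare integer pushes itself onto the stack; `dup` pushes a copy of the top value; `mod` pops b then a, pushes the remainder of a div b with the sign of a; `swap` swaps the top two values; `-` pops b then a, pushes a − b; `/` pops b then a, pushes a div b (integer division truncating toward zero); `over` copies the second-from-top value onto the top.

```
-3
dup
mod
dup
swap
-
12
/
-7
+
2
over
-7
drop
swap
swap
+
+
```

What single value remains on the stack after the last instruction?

-3   -> -3
dup  -> -3 -3
mod  -> 0
dup  -> 0 0
swap -> 0 0
-    -> 0
12   -> 0 12
/    -> 0
-7   -> 0 -7
+    -> -7
2    -> -7 2
over -> -7 2 -7
-7   -> -7 2 -7 -7
drop -> -7 2 -7
swap -> -7 -7 2
swap -> -7 2 -7
+    -> -7 -5
+    -> -12

-12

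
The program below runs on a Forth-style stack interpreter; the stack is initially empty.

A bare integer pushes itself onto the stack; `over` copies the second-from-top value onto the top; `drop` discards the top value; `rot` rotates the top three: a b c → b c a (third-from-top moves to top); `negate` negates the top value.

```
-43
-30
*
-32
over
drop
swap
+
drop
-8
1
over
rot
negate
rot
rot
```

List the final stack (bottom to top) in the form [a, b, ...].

-43     -43
-30     -43 -30
*       1290
-32     1290 -32
over    1290 -32 1290
drop    1290 -32
swap    -32 1290
+       1258
drop    (empty)
-8      -8
1       -8 1
over    -8 1 -8
rot     1 -8 -8
negate  1 -8 8
rot     -8 8 1
rot     8 1 -8

[8, 1, -8]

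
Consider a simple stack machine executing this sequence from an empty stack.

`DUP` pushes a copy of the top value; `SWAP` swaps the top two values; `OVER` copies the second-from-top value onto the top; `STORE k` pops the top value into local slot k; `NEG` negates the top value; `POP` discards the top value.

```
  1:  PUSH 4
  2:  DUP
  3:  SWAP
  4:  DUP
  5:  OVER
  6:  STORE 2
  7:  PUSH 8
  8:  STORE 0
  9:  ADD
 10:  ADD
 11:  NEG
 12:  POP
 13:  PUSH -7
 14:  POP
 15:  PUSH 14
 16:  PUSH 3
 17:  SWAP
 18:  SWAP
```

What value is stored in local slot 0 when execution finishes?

PUSH 4  → 4
DUP     → 4 4
SWAP    → 4 4
DUP     → 4 4 4
OVER    → 4 4 4 4
STORE 2 → 4 4 4
PUSH 8  → 4 4 4 8
STORE 0 → 4 4 4
ADD     → 4 8
ADD     → 12
NEG     → -12
POP     → (empty)
PUSH -7 → -7
POP     → (empty)
PUSH 14 → 14
PUSH 3  → 14 3
SWAP    → 3 14
SWAP    → 14 3

8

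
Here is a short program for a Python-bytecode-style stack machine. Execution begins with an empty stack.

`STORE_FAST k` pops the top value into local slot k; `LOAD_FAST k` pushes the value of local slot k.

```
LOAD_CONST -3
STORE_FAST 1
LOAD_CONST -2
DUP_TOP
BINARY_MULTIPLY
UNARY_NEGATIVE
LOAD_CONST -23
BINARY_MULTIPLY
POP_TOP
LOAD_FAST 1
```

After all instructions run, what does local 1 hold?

-3

LOAD_CONST -3   → -3
STORE_FAST 1    → (empty)
LOAD_CONST -2   → -2
DUP_TOP         → -2 -2
BINARY_MULTIPLY → 4
UNARY_NEGATIVE  → -4
LOAD_CONST -23  → -4 -23
BINARY_MULTIPLY → 92
POP_TOP         → (empty)
LOAD_FAST 1     → -3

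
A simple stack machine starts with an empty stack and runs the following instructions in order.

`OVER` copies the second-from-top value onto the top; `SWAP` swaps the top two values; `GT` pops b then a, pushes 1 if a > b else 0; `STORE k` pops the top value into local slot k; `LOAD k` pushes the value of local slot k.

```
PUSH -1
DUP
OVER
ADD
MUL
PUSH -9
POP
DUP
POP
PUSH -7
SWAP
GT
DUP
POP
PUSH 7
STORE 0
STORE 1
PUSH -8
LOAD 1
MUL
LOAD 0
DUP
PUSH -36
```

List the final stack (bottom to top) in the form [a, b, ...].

[0, 7, 7, -36]

PUSH -1  : -1
DUP      : -1 -1
OVER     : -1 -1 -1
ADD      : -1 -2
MUL      : 2
PUSH -9  : 2 -9
POP      : 2
DUP      : 2 2
POP      : 2
PUSH -7  : 2 -7
SWAP     : -7 2
GT       : 0
DUP      : 0 0
POP      : 0
PUSH 7   : 0 7
STORE 0  : 0
STORE 1  : (empty)
PUSH -8  : -8
LOAD 1   : -8 0
MUL      : 0
LOAD 0   : 0 7
DUP      : 0 7 7
PUSH -36 : 0 7 7 -36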